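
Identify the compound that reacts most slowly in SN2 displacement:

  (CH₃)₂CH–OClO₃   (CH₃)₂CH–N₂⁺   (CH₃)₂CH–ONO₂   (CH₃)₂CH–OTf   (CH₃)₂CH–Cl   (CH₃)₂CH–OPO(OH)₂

(CH₃)₂CH–OPO(OH)₂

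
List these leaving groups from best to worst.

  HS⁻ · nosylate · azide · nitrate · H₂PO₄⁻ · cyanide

nosylate > nitrate > H₂PO₄⁻ > azide > HS⁻ > cyanide

The more stable X⁻ (or X) is on its own — i.e. the weaker a base it is — the better a leaving group it makes.
nosylate: pKₐ(p-O₂NC₆H₄SO₃H) ≈ -3.5
nitrate: pKₐ(HNO₃) ≈ -1.3 — resonance-delocalised over three oxygens
H₂PO₄⁻: pKₐ(H₃PO₄) ≈ 2.1 — moderate base; biological leaving group after further activation
azide: pKₐ(HN₃) ≈ 4.7
HS⁻: pKₐ(H₂S) ≈ 7 — larger and more polarisable than the oxygen analogue
cyanide: pKₐ(HCN) ≈ 9.2 — sp carbon stabilises the charge somewhat, but still a poor LG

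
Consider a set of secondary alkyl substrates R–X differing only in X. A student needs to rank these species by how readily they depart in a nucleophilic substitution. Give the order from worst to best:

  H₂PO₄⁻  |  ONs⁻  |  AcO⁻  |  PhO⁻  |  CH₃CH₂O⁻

CH₃CH₂O⁻ < PhO⁻ < AcO⁻ < H₂PO₄⁻ < ONs⁻

ONs⁻: pKₐ(p-O₂NC₆H₄SO₃H) ≈ -3.5
H₂PO₄⁻: pKₐ(H₃PO₄) ≈ 2.1
AcO⁻: pKₐ(CH₃COOH) ≈ 4.8
PhO⁻: pKₐ(C₆H₅OH (phenol)) ≈ 10
CH₃CH₂O⁻: pKₐ(CH₃CH₂OH) ≈ 16
Listed from poorest to best leaving group as asked.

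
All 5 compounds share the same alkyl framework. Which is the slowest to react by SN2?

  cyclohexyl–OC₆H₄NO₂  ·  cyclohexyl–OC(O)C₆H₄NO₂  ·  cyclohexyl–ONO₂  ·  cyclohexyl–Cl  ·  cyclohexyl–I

The skeletons are identical, so relative rate is governed entirely by leaving-group ability.
Rank by basicity of the departing species: weakest base leaves most easily.
cyclohexyl–I loses I⁻: pKₐ(HI) ≈ -10
cyclohexyl–Cl loses Cl⁻: pKₐ(HCl) ≈ -7
cyclohexyl–ONO₂ loses NO₃⁻: pKₐ(HNO₃) ≈ -1.3
cyclohexyl–OC(O)C₆H₄NO₂ loses p-O₂N–C₆H₄–COO⁻: pKₐ(p-nitrobenzoic acid) ≈ 3.4
cyclohexyl–OC₆H₄NO₂ loses p-O₂N–C₆H₄–O⁻: pKₐ(p-nitrophenol) ≈ 7.2

cyclohexyl–OC₆H₄NO₂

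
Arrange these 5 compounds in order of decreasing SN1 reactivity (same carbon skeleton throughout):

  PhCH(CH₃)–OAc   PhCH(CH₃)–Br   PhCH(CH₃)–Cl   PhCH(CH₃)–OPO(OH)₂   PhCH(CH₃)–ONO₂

PhCH(CH₃)–Br > PhCH(CH₃)–Cl > PhCH(CH₃)–ONO₂ > PhCH(CH₃)–OPO(OH)₂ > PhCH(CH₃)–OAc

The skeletons are identical, so relative rate is governed entirely by leaving-group ability.
Rank by basicity of the departing species: weakest base leaves most easily.
PhCH(CH₃)–Br loses Br⁻: pKₐ(HBr) ≈ -9
PhCH(CH₃)–Cl loses Cl⁻: pKₐ(HCl) ≈ -7
PhCH(CH₃)–ONO₂ loses NO₃⁻: pKₐ(HNO₃) ≈ -1.3
PhCH(CH₃)–OPO(OH)₂ loses H₂PO₄⁻: pKₐ(H₃PO₄) ≈ 2.1
PhCH(CH₃)–OAc loses AcO⁻: pKₐ(CH₃COOH) ≈ 4.8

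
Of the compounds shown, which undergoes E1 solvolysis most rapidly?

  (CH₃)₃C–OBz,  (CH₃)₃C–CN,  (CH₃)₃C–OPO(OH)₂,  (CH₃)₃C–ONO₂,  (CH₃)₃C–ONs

With the same alkyl group throughout, only the leaving group differentiates the rates.
The more stable X⁻ (or X) is on its own — i.e. the weaker a base it is — the better a leaving group it makes.
(CH₃)₃C–ONs loses ONs⁻: pKₐ(p-O₂NC₆H₄SO₃H) ≈ -3.5
(CH₃)₃C–ONO₂ loses NO₃⁻: pKₐ(HNO₃) ≈ -1.3
(CH₃)₃C–OPO(OH)₂ loses H₂PO₄⁻: pKₐ(H₃PO₄) ≈ 2.1
(CH₃)₃C–OBz loses PhCOO⁻: pKₐ(C₆H₅COOH) ≈ 4.2
(CH₃)₃C–CN loses CN⁻: pKₐ(HCN) ≈ 9.2

(CH₃)₃C–ONs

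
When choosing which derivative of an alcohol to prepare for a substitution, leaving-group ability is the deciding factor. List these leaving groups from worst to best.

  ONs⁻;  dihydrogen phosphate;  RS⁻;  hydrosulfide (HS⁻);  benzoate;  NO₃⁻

RS⁻ < hydrosulfide (HS⁻) < benzoate < dihydrogen phosphate < NO₃⁻ < ONs⁻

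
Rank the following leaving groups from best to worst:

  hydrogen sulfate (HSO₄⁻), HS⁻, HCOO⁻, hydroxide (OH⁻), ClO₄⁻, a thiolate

ClO₄⁻ > hydrogen sulfate (HSO₄⁻) > HCOO⁻ > HS⁻ > a thiolate > hydroxide (OH⁻)

Leaving-group ability tracks the stability of the departed species; conjugate-acid pKₐ is the usual yardstick (lower pKₐ → better LG).
ClO₄⁻: pKₐ(HClO₄) ≈ -10
hydrogen sulfate (HSO₄⁻): pKₐ(H₂SO₄) ≈ -3
HCOO⁻: pKₐ(HCOOH) ≈ 3.8
HS⁻: pKₐ(H₂S) ≈ 7
a thiolate: pKₐ(RSH (a thiol)) ≈ 10.5
hydroxide (OH⁻): pKₐ(H₂O) ≈ 15.7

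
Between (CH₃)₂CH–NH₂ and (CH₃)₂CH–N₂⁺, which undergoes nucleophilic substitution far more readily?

(CH₃)₂CH–N₂⁺

From (CH₃)₂CH–NH₂ the departing group would be NH₂⁻ (pKₐ(NH₃) ≈ 38). Extremely strong base; never a leaving group.
From (CH₃)₂CH–N₂⁺ the leaving group is N₂ (no meaningful conjugate acid; N₂ departs as an exceptionally stable neutral molecule).
(In practice (CH₃)₂CH–N₂⁺ is made from (CH₃)₂CH–NH₂ by diazotisation (NaNO₂ / HCl, 0 °C), generating a diazonium salt that expels N₂.)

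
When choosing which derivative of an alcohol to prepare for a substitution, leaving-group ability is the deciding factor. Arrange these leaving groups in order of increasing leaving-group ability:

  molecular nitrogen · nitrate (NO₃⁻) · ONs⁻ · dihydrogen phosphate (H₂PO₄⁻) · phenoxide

phenoxide < dihydrogen phosphate (H₂PO₄⁻) < nitrate (NO₃⁻) < ONs⁻ < molecular nitrogen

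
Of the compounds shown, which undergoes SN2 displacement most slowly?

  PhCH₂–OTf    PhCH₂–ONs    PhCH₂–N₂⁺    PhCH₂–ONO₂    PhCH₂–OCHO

PhCH₂–OCHO

Same R in every case — rank the leaving groups.
The more stable X⁻ (or X) is on its own — i.e. the weaker a base it is — the better a leaving group it makes.
PhCH₂–N₂⁺ loses N₂: no meaningful conjugate acid; N₂ departs as an exceptionally stable neutral molecule
PhCH₂–OTf loses OTf⁻: pKₐ(CF₃SO₃H (triflic acid)) ≈ -14
PhCH₂–ONs loses ONs⁻: pKₐ(p-O₂NC₆H₄SO₃H) ≈ -3.5
PhCH₂–ONO₂ loses NO₃⁻: pKₐ(HNO₃) ≈ -1.3
PhCH₂–OCHO loses HCOO⁻: pKₐ(HCOOH) ≈ 3.8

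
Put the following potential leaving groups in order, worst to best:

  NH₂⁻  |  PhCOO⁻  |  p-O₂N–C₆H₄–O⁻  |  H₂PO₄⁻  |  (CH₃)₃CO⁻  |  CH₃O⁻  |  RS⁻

Leaving-group ability tracks the stability of the departed species; conjugate-acid pKₐ is the usual yardstick (lower pKₐ → better LG).
H₂PO₄⁻: pKₐ(H₃PO₄) ≈ 2.1
PhCOO⁻: pKₐ(C₆H₅COOH) ≈ 4.2 — aryl carboxylate
p-O₂N–C₆H₄–O⁻: pKₐ(p-nitrophenol) ≈ 7.2 — nitro group delocalises the charge; the classic chromogenic LG
RS⁻: pKₐ(RSH (a thiol)) ≈ 10.5 — moderately basic; rarely leaves without activation
CH₃O⁻: pKₐ(CH₃OH) ≈ 15.5
(CH₃)₃CO⁻: pKₐ(t-BuOH) ≈ 18
NH₂⁻: pKₐ(NH₃) ≈ 38 — extremely strong base; never a leaving group
Listed from poorest to best leaving group as asked.

NH₂⁻ < (CH₃)₃CO⁻ < CH₃O⁻ < RS⁻ < p-O₂N–C₆H₄–O⁻ < PhCOO⁻ < H₂PO₄⁻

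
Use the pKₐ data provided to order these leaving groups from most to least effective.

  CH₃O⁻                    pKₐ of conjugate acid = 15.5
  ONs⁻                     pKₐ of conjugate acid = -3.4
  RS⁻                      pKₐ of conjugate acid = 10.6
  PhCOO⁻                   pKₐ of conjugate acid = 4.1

Lower conjugate-acid pKₐ ⇒ weaker base ⇒ better leaving group.
Sorting by the given values: ONs⁻ (-3.4), PhCOO⁻ (4.1), RS⁻ (10.6), CH₃O⁻ (15.5).

ONs⁻ > PhCOO⁻ > RS⁻ > CH₃O⁻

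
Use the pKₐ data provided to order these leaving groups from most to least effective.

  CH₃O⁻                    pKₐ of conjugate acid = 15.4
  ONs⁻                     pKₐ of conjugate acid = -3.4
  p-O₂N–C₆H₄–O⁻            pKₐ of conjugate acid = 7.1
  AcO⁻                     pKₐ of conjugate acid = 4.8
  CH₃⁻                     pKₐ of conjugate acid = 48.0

ONs⁻ > AcO⁻ > p-O₂N–C₆H₄–O⁻ > CH₃O⁻ > CH₃⁻

Lower conjugate-acid pKₐ ⇒ weaker base ⇒ better leaving group.
Sorting by the given values: ONs⁻ (-3.4), AcO⁻ (4.8), p-O₂N–C₆H₄–O⁻ (7.1), CH₃O⁻ (15.4), CH₃⁻ (48.0).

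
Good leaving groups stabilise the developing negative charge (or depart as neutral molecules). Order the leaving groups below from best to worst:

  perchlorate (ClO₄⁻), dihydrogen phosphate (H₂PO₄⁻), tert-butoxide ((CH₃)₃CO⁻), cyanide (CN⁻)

perchlorate (ClO₄⁻) > dihydrogen phosphate (H₂PO₄⁻) > cyanide (CN⁻) > tert-butoxide ((CH₃)₃CO⁻)

perchlorate (ClO₄⁻): pKₐ(HClO₄) ≈ -10
dihydrogen phosphate (H₂PO₄⁻): pKₐ(H₃PO₄) ≈ 2.1
cyanide (CN⁻): pKₐ(HCN) ≈ 9.2
tert-butoxide ((CH₃)₃CO⁻): pKₐ(t-BuOH) ≈ 18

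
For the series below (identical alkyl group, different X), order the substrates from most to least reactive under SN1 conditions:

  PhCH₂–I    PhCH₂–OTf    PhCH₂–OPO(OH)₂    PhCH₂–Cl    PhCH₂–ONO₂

PhCH₂–OTf > PhCH₂–I > PhCH₂–Cl > PhCH₂–ONO₂ > PhCH₂–OPO(OH)₂

The skeletons are identical, so relative rate is governed entirely by leaving-group ability.
The more stable X⁻ (or X) is on its own — i.e. the weaker a base it is — the better a leaving group it makes.
PhCH₂–OTf loses OTf⁻: pKₐ(CF₃SO₃H (triflic acid)) ≈ -14
PhCH₂–I loses I⁻: pKₐ(HI) ≈ -10
PhCH₂–Cl loses Cl⁻: pKₐ(HCl) ≈ -7
PhCH₂–ONO₂ loses NO₃⁻: pKₐ(HNO₃) ≈ -1.3
PhCH₂–OPO(OH)₂ loses H₂PO₄⁻: pKₐ(H₃PO₄) ≈ 2.1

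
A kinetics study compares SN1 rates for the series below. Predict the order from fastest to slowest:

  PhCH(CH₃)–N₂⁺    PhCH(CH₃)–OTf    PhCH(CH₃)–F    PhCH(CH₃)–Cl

PhCH(CH₃)–N₂⁺ > PhCH(CH₃)–OTf > PhCH(CH₃)–Cl > PhCH(CH₃)–F

The skeletons are identical, so relative rate is governed entirely by leaving-group ability.
Rank by basicity of the departing species: weakest base leaves most easily.
PhCH(CH₃)–N₂⁺ loses N₂: no meaningful conjugate acid; N₂ departs as an exceptionally stable neutral molecule
PhCH(CH₃)–OTf loses OTf⁻: pKₐ(CF₃SO₃H (triflic acid)) ≈ -14
PhCH(CH₃)–Cl loses Cl⁻: pKₐ(HCl) ≈ -7
PhCH(CH₃)–F loses F⁻: pKₐ(HF) ≈ 3.2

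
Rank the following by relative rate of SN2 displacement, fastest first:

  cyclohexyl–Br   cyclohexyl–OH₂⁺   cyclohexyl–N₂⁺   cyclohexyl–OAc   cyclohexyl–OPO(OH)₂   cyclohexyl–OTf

cyclohexyl–N₂⁺ > cyclohexyl–OTf > cyclohexyl–Br > cyclohexyl–OH₂⁺ > cyclohexyl–OPO(OH)₂ > cyclohexyl–OAc

With the same alkyl group throughout, only the leaving group differentiates the rates.
Rank by basicity of the departing species: weakest base leaves most easily.
cyclohexyl–N₂⁺ loses N₂: no meaningful conjugate acid; N₂ departs as an exceptionally stable neutral molecule
cyclohexyl–OTf loses OTf⁻: pKₐ(CF₃SO₃H (triflic acid)) ≈ -14
cyclohexyl–Br loses Br⁻: pKₐ(HBr) ≈ -9
cyclohexyl–OH₂⁺ loses H₂O: pKₐ(H₃O⁺) ≈ -1.7
cyclohexyl–OPO(OH)₂ loses H₂PO₄⁻: pKₐ(H₃PO₄) ≈ 2.1
cyclohexyl–OAc loses AcO⁻: pKₐ(CH₃COOH) ≈ 4.8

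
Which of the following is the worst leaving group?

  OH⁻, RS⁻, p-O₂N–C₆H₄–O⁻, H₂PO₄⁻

OH⁻

A good leaving group is a weak base: the lower the pKₐ of its conjugate acid, the more readily it departs.
H₂PO₄⁻: pKₐ(H₃PO₄) ≈ 2.1
p-O₂N–C₆H₄–O⁻: pKₐ(p-nitrophenol) ≈ 7.2
RS⁻: pKₐ(RSH (a thiol)) ≈ 10.5
OH⁻: pKₐ(H₂O) ≈ 15.7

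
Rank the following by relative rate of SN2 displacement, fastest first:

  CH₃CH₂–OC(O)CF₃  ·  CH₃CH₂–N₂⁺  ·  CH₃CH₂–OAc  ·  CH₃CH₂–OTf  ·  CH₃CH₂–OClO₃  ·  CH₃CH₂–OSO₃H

CH₃CH₂–N₂⁺ > CH₃CH₂–OTf > CH₃CH₂–OClO₃ > CH₃CH₂–OSO₃H > CH₃CH₂–OC(O)CF₃ > CH₃CH₂–OAc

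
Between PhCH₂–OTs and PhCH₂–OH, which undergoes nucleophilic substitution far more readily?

PhCH₂–OTs

From PhCH₂–OH the departing group would be OH⁻ (pKₐ(H₂O) ≈ 15.7). Strong base; essentially never leaves without prior activation.
From PhCH₂–OTs the leaving group is OTs⁻ (pKₐ(p-CH₃C₆H₄SO₃H (TsOH)) ≈ -2.8). Resonance-delocalised arenesulfonate.
(In practice PhCH₂–OTs is made from PhCH₂–OH by treatment with TsCl / pyridine, converting the hydroxyl into a tosylate.)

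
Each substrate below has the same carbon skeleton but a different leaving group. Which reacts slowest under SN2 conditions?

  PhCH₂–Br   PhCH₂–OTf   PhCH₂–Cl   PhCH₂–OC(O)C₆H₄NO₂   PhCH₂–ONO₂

The skeletons are identical, so relative rate is governed entirely by leaving-group ability.
The more stable X⁻ (or X) is on its own — i.e. the weaker a base it is — the better a leaving group it makes.
PhCH₂–OTf loses OTf⁻: pKₐ(CF₃SO₃H (triflic acid)) ≈ -14
PhCH₂–Br loses Br⁻: pKₐ(HBr) ≈ -9
PhCH₂–Cl loses Cl⁻: pKₐ(HCl) ≈ -7
PhCH₂–ONO₂ loses NO₃⁻: pKₐ(HNO₃) ≈ -1.3
PhCH₂–OC(O)C₆H₄NO₂ loses p-O₂N–C₆H₄–COO⁻: pKₐ(p-nitrobenzoic acid) ≈ 3.4

PhCH₂–OC(O)C₆H₄NO₂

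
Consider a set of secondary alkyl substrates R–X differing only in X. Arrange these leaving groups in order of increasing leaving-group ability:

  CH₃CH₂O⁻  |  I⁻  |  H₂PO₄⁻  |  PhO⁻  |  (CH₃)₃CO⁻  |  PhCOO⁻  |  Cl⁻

(CH₃)₃CO⁻ < CH₃CH₂O⁻ < PhO⁻ < PhCOO⁻ < H₂PO₄⁻ < Cl⁻ < I⁻

Leaving-group ability tracks the stability of the departed species; conjugate-acid pKₐ is the usual yardstick (lower pKₐ → better LG).
I⁻: pKₐ(HI) ≈ -10
Cl⁻: pKₐ(HCl) ≈ -7
H₂PO₄⁻: pKₐ(H₃PO₄) ≈ 2.1
PhCOO⁻: pKₐ(C₆H₅COOH) ≈ 4.2
PhO⁻: pKₐ(C₆H₅OH (phenol)) ≈ 10
CH₃CH₂O⁻: pKₐ(CH₃CH₂OH) ≈ 16
(CH₃)₃CO⁻: pKₐ(t-BuOH) ≈ 18
Reversing gives the worst-to-best order requested.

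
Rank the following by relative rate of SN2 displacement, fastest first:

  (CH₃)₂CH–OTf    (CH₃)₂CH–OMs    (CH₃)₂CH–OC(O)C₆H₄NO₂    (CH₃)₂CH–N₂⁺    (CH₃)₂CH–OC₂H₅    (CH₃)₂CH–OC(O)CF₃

With the same alkyl group throughout, only the leaving group differentiates the rates.
Leaving-group ability tracks the stability of the departed species; conjugate-acid pKₐ is the usual yardstick (lower pKₐ → better LG).
(CH₃)₂CH–N₂⁺ loses N₂: no meaningful conjugate acid; N₂ departs as an exceptionally stable neutral molecule
(CH₃)₂CH–OTf loses OTf⁻: pKₐ(CF₃SO₃H (triflic acid)) ≈ -14
(CH₃)₂CH–OMs loses OMs⁻: pKₐ(CH₃SO₃H (MsOH)) ≈ -1.9
(CH₃)₂CH–OC(O)CF₃ loses CF₃COO⁻: pKₐ(CF₃COOH) ≈ 0.2
(CH₃)₂CH–OC(O)C₆H₄NO₂ loses p-O₂N–C₆H₄–COO⁻: pKₐ(p-nitrobenzoic acid) ≈ 3.4
(CH₃)₂CH–OC₂H₅ loses CH₃CH₂O⁻: pKₐ(CH₃CH₂OH) ≈ 16

(CH₃)₂CH–N₂⁺ > (CH₃)₂CH–OTf > (CH₃)₂CH–OMs > (CH₃)₂CH–OC(O)CF₃ > (CH₃)₂CH–OC(O)C₆H₄NO₂ > (CH₃)₂CH–OC₂H₅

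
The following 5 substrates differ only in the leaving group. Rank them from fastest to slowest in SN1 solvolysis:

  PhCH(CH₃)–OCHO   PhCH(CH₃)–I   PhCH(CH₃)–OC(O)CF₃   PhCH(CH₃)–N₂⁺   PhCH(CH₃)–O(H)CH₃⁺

PhCH(CH₃)–N₂⁺ > PhCH(CH₃)–I > PhCH(CH₃)–O(H)CH₃⁺ > PhCH(CH₃)–OC(O)CF₃ > PhCH(CH₃)–OCHO

The skeletons are identical, so relative rate is governed entirely by leaving-group ability.
The more stable X⁻ (or X) is on its own — i.e. the weaker a base it is — the better a leaving group it makes.
PhCH(CH₃)–N₂⁺ loses N₂: no meaningful conjugate acid; N₂ departs as an exceptionally stable neutral molecule
PhCH(CH₃)–I loses I⁻: pKₐ(HI) ≈ -10
PhCH(CH₃)–O(H)CH₃⁺ loses R'OH: pKₐ(R'OH₂⁺) ≈ -2.4
PhCH(CH₃)–OC(O)CF₃ loses CF₃COO⁻: pKₐ(CF₃COOH) ≈ 0.2
PhCH(CH₃)–OCHO loses HCOO⁻: pKₐ(HCOOH) ≈ 3.8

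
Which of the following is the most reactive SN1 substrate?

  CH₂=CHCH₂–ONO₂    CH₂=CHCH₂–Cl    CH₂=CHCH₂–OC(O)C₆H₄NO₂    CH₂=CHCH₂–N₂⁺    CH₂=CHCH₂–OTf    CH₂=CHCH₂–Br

Same R in every case — rank the leaving groups.
A good leaving group is a weak base: the lower the pKₐ of its conjugate acid, the more readily it departs.
CH₂=CHCH₂–N₂⁺ loses N₂: no meaningful conjugate acid; N₂ departs as an exceptionally stable neutral molecule
CH₂=CHCH₂–OTf loses OTf⁻: pKₐ(CF₃SO₃H (triflic acid)) ≈ -14
CH₂=CHCH₂–Br loses Br⁻: pKₐ(HBr) ≈ -9
CH₂=CHCH₂–Cl loses Cl⁻: pKₐ(HCl) ≈ -7
CH₂=CHCH₂–ONO₂ loses NO₃⁻: pKₐ(HNO₃) ≈ -1.3
CH₂=CHCH₂–OC(O)C₆H₄NO₂ loses p-O₂N–C₆H₄–COO⁻: pKₐ(p-nitrobenzoic acid) ≈ 3.4

CH₂=CHCH₂–N₂⁺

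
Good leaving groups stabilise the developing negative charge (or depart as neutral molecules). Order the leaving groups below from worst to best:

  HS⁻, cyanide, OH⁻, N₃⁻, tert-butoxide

Leaving-group ability tracks the stability of the departed species; conjugate-acid pKₐ is the usual yardstick (lower pKₐ → better LG).
N₃⁻: pKₐ(HN₃) ≈ 4.7 — linear, resonance-stabilised
HS⁻: pKₐ(H₂S) ≈ 7
cyanide: pKₐ(HCN) ≈ 9.2 — sp carbon stabilises the charge somewhat, but still a poor LG
OH⁻: pKₐ(H₂O) ≈ 15.7 — strong base; essentially never leaves without prior activation
tert-butoxide: pKₐ(t-BuOH) ≈ 18 — bulky, strongly basic alkoxide
The question asks for worst first, so the sequence is read in increasing leaving-group ability.

tert-butoxide < OH⁻ < cyanide < HS⁻ < N₃⁻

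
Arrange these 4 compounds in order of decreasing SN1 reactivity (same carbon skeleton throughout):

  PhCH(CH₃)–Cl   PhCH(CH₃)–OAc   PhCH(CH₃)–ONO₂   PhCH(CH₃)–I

Identical carbon frameworks mean the comparison reduces to leaving-group quality.
The more stable X⁻ (or X) is on its own — i.e. the weaker a base it is — the better a leaving group it makes.
PhCH(CH₃)–I loses I⁻: pKₐ(HI) ≈ -10
PhCH(CH₃)–Cl loses Cl⁻: pKₐ(HCl) ≈ -7
PhCH(CH₃)–ONO₂ loses NO₃⁻: pKₐ(HNO₃) ≈ -1.3
PhCH(CH₃)–OAc loses AcO⁻: pKₐ(CH₃COOH) ≈ 4.8

PhCH(CH₃)–I > PhCH(CH₃)–Cl > PhCH(CH₃)–ONO₂ > PhCH(CH₃)–OAc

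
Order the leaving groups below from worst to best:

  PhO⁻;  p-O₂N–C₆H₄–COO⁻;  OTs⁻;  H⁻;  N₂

N₂: no meaningful conjugate acid; N₂ departs as an exceptionally stable neutral molecule
OTs⁻: pKₐ(p-CH₃C₆H₄SO₃H (TsOH)) ≈ -2.8 — resonance-delocalised arenesulfonate
p-O₂N–C₆H₄–COO⁻: pKₐ(p-nitrobenzoic acid) ≈ 3.4
PhO⁻: pKₐ(C₆H₅OH (phenol)) ≈ 10
H⁻: pKₐ(H₂) ≈ 36
The question asks for worst first, so the sequence is read in increasing leaving-group ability.

H⁻ < PhO⁻ < p-O₂N–C₆H₄–COO⁻ < OTs⁻ < N₂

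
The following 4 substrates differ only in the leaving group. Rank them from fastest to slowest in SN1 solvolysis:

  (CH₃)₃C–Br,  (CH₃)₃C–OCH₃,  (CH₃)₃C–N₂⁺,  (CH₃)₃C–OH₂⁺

(CH₃)₃C–N₂⁺ > (CH₃)₃C–Br > (CH₃)₃C–OH₂⁺ > (CH₃)₃C–OCH₃

The skeletons are identical, so relative rate is governed entirely by leaving-group ability.
A good leaving group is a weak base: the lower the pKₐ of its conjugate acid, the more readily it departs.
(CH₃)₃C–N₂⁺ loses N₂: no meaningful conjugate acid; N₂ departs as an exceptionally stable neutral molecule
(CH₃)₃C–Br loses Br⁻: pKₐ(HBr) ≈ -9
(CH₃)₃C–OH₂⁺ loses H₂O: pKₐ(H₃O⁺) ≈ -1.7
(CH₃)₃C–OCH₃ loses CH₃O⁻: pKₐ(CH₃OH) ≈ 15.5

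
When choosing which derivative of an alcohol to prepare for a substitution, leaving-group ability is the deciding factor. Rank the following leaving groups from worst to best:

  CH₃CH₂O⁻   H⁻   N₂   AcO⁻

N₂: no meaningful conjugate acid; N₂ departs as an exceptionally stable neutral molecule
AcO⁻: pKₐ(CH₃COOH) ≈ 4.8 — resonance-stabilised but still a weak base
CH₃CH₂O⁻: pKₐ(CH₃CH₂OH) ≈ 16
H⁻: pKₐ(H₂) ≈ 36 — extremely strong base; leaves only in special hydride-transfer contexts
Reversing gives the worst-to-best order requested.

H⁻ < CH₃CH₂O⁻ < AcO⁻ < N₂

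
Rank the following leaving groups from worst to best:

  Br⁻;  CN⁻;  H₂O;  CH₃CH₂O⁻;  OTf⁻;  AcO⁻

The more stable X⁻ (or X) is on its own — i.e. the weaker a base it is — the better a leaving group it makes.
OTf⁻: pKₐ(CF₃SO₃H (triflic acid)) ≈ -14
Br⁻: pKₐ(HBr) ≈ -9 — weak base; good leaving group
H₂O: pKₐ(H₃O⁺) ≈ -1.7 — neutral; leaves from a protonated alcohol (R–OH₂⁺)
AcO⁻: pKₐ(CH₃COOH) ≈ 4.8
CN⁻: pKₐ(HCN) ≈ 9.2
CH₃CH₂O⁻: pKₐ(CH₃CH₂OH) ≈ 16 — strong base; alkoxides do not leave unassisted
Listed from poorest to best leaving group as asked.

CH₃CH₂O⁻ < CN⁻ < AcO⁻ < H₂O < Br⁻ < OTf⁻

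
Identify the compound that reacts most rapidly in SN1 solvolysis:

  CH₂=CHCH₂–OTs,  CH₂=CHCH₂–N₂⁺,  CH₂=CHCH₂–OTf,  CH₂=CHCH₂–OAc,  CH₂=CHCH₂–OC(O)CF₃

CH₂=CHCH₂–N₂⁺

With the same alkyl group throughout, only the leaving group differentiates the rates.
Rank by basicity of the departing species: weakest base leaves most easily.
CH₂=CHCH₂–N₂⁺ loses N₂: no meaningful conjugate acid; N₂ departs as an exceptionally stable neutral molecule
CH₂=CHCH₂–OTf loses OTf⁻: pKₐ(CF₃SO₃H (triflic acid)) ≈ -14
CH₂=CHCH₂–OTs loses OTs⁻: pKₐ(p-CH₃C₆H₄SO₃H (TsOH)) ≈ -2.8
CH₂=CHCH₂–OC(O)CF₃ loses CF₃COO⁻: pKₐ(CF₃COOH) ≈ 0.2
CH₂=CHCH₂–OAc loses AcO⁻: pKₐ(CH₃COOH) ≈ 4.8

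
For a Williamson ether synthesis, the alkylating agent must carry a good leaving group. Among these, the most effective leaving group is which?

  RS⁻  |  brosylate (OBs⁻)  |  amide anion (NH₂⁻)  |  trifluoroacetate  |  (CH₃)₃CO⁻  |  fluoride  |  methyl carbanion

The more stable X⁻ (or X) is on its own — i.e. the weaker a base it is — the better a leaving group it makes.
brosylate (OBs⁻): pKₐ(p-BrC₆H₄SO₃H) ≈ -2.8
trifluoroacetate: pKₐ(CF₃COOH) ≈ 0.2
fluoride: pKₐ(HF) ≈ 3.2
RS⁻: pKₐ(RSH (a thiol)) ≈ 10.5
(CH₃)₃CO⁻: pKₐ(t-BuOH) ≈ 18
amide anion (NH₂⁻): pKₐ(NH₃) ≈ 38
methyl carbanion: pKₐ(CH₄) ≈ 48

brosylate (OBs⁻)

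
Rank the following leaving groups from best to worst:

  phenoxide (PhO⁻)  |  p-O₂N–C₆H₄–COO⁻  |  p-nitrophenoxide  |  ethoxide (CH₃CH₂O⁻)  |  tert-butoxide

A good leaving group is a weak base: the lower the pKₐ of its conjugate acid, the more readily it departs.
p-O₂N–C₆H₄–COO⁻: pKₐ(p-nitrobenzoic acid) ≈ 3.4
p-nitrophenoxide: pKₐ(p-nitrophenol) ≈ 7.2
phenoxide (PhO⁻): pKₐ(C₆H₅OH (phenol)) ≈ 10
ethoxide (CH₃CH₂O⁻): pKₐ(CH₃CH₂OH) ≈ 16
tert-butoxide: pKₐ(t-BuOH) ≈ 18

p-O₂N–C₆H₄–COO⁻ > p-nitrophenoxide > phenoxide (PhO⁻) > ethoxide (CH₃CH₂O⁻) > tert-butoxide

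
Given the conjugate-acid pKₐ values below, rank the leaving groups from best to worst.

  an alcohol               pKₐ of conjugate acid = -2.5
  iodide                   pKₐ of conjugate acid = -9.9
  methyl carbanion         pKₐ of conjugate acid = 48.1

Lower conjugate-acid pKₐ ⇒ weaker base ⇒ better leaving group.
Sorting by the given values: iodide (-9.9), an alcohol (-2.5), methyl carbanion (48.1).

iodide > an alcohol > methyl carbanion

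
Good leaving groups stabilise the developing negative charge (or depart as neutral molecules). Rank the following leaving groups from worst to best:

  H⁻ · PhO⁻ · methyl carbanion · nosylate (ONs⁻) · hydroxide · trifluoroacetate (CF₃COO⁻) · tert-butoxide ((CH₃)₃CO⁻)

Rank by basicity of the departing species: weakest base leaves most easily.
nosylate (ONs⁻): pKₐ(p-O₂NC₆H₄SO₃H) ≈ -3.5
trifluoroacetate (CF₃COO⁻): pKₐ(CF₃COOH) ≈ 0.2
PhO⁻: pKₐ(C₆H₅OH (phenol)) ≈ 10
hydroxide: pKₐ(H₂O) ≈ 15.7
tert-butoxide ((CH₃)₃CO⁻): pKₐ(t-BuOH) ≈ 18
H⁻: pKₐ(H₂) ≈ 36
methyl carbanion: pKₐ(CH₄) ≈ 48
The question asks for worst first, so the sequence is read in increasing leaving-group ability.

methyl carbanion < H⁻ < tert-butoxide ((CH₃)₃CO⁻) < hydroxide < PhO⁻ < trifluoroacetate (CF₃COO⁻) < nosylate (ONs⁻)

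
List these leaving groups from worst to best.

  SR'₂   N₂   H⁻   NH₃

H⁻ < NH₃ < SR'₂ < N₂

Rank by basicity of the departing species: weakest base leaves most easily.
N₂: no meaningful conjugate acid; N₂ departs as an exceptionally stable neutral molecule
SR'₂: pKₐ(R'₂SH⁺) ≈ -7 — neutral; leaves from a sulfonium salt (R–SR'₂⁺)
NH₃: pKₐ(NH₄⁺) ≈ 9.2 — neutral but moderately basic; leaves from R–NH₃⁺
H⁻: pKₐ(H₂) ≈ 36
Reversing gives the worst-to-best order requested.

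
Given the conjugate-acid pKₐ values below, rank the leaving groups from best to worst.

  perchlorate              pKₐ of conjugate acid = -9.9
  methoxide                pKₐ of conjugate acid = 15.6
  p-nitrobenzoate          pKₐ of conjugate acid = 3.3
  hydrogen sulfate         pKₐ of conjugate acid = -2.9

Lower conjugate-acid pKₐ ⇒ weaker base ⇒ better leaving group.
Sorting by the given values: perchlorate (-9.9), hydrogen sulfate (-2.9), p-nitrobenzoate (3.3), methoxide (15.6).

perchlorate > hydrogen sulfate > p-nitrobenzoate > methoxide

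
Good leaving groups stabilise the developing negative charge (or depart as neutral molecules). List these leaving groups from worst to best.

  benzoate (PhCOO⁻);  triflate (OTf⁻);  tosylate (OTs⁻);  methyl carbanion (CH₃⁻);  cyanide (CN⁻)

methyl carbanion (CH₃⁻) < cyanide (CN⁻) < benzoate (PhCOO⁻) < tosylate (OTs⁻) < triflate (OTf⁻)

The more stable X⁻ (or X) is on its own — i.e. the weaker a base it is — the better a leaving group it makes.
triflate (OTf⁻): pKₐ(CF₃SO₃H (triflic acid)) ≈ -14
tosylate (OTs⁻): pKₐ(p-CH₃C₆H₄SO₃H (TsOH)) ≈ -2.8
benzoate (PhCOO⁻): pKₐ(C₆H₅COOH) ≈ 4.2
cyanide (CN⁻): pKₐ(HCN) ≈ 9.2
methyl carbanion (CH₃⁻): pKₐ(CH₄) ≈ 48
Reversing gives the worst-to-best order requested.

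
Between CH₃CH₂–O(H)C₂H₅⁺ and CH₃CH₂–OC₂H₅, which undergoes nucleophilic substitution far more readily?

CH₃CH₂–O(H)C₂H₅⁺

From CH₃CH₂–OC₂H₅ the departing group would be CH₃CH₂O⁻ (pKₐ(CH₃CH₂OH) ≈ 16). Strong base; alkoxides do not leave unassisted.
From CH₃CH₂–O(H)C₂H₅⁺ the leaving group is R'OH (pKₐ(R'OH₂⁺) ≈ -2.4). Neutral; leaves from a protonated ether (an oxonium ion, R–O(H)R'⁺).
(In practice CH₃CH₂–O(H)C₂H₅⁺ is made from CH₃CH₂–OC₂H₅ by protonation with concentrated HBr, allowing neutral ethanol, rather than ethoxide, to depart.)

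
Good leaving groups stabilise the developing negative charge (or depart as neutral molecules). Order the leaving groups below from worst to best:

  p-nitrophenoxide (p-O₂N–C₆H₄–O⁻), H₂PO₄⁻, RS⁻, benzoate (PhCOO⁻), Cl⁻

Rank by basicity of the departing species: weakest base leaves most easily.
Cl⁻: pKₐ(HCl) ≈ -7
H₂PO₄⁻: pKₐ(H₃PO₄) ≈ 2.1
benzoate (PhCOO⁻): pKₐ(C₆H₅COOH) ≈ 4.2
p-nitrophenoxide (p-O₂N–C₆H₄–O⁻): pKₐ(p-nitrophenol) ≈ 7.2
RS⁻: pKₐ(RSH (a thiol)) ≈ 10.5
Reversing gives the worst-to-best order requested.

RS⁻ < p-nitrophenoxide (p-O₂N–C₆H₄–O⁻) < benzoate (PhCOO⁻) < H₂PO₄⁻ < Cl⁻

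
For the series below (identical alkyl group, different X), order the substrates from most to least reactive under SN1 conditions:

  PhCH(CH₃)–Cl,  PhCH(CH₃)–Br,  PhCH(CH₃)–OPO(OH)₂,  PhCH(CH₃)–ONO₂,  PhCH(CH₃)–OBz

The skeletons are identical, so relative rate is governed entirely by leaving-group ability.
Leaving-group ability tracks the stability of the departed species; conjugate-acid pKₐ is the usual yardstick (lower pKₐ → better LG).
PhCH(CH₃)–Br loses Br⁻: pKₐ(HBr) ≈ -9
PhCH(CH₃)–Cl loses Cl⁻: pKₐ(HCl) ≈ -7
PhCH(CH₃)–ONO₂ loses NO₃⁻: pKₐ(HNO₃) ≈ -1.3
PhCH(CH₃)–OPO(OH)₂ loses H₂PO₄⁻: pKₐ(H₃PO₄) ≈ 2.1
PhCH(CH₃)–OBz loses PhCOO⁻: pKₐ(C₆H₅COOH) ≈ 4.2

PhCH(CH₃)–Br > PhCH(CH₃)–Cl > PhCH(CH₃)–ONO₂ > PhCH(CH₃)–OPO(OH)₂ > PhCH(CH₃)–OBz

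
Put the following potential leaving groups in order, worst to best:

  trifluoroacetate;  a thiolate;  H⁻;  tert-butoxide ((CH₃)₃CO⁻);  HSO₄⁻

H⁻ < tert-butoxide ((CH₃)₃CO⁻) < a thiolate < trifluoroacetate < HSO₄⁻

Rank by basicity of the departing species: weakest base leaves most easily.
HSO₄⁻: pKₐ(H₂SO₄) ≈ -3
trifluoroacetate: pKₐ(CF₃COOH) ≈ 0.2
a thiolate: pKₐ(RSH (a thiol)) ≈ 10.5
tert-butoxide ((CH₃)₃CO⁻): pKₐ(t-BuOH) ≈ 18
H⁻: pKₐ(H₂) ≈ 36
The question asks for worst first, so the sequence is read in increasing leaving-group ability.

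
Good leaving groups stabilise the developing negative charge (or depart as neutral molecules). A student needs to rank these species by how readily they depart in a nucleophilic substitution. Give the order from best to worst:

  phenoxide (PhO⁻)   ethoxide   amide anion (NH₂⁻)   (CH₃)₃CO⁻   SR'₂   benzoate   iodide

iodide > SR'₂ > benzoate > phenoxide (PhO⁻) > ethoxide > (CH₃)₃CO⁻ > amide anion (NH₂⁻)

Rank by basicity of the departing species: weakest base leaves most easily.
iodide: pKₐ(HI) ≈ -10
SR'₂: pKₐ(R'₂SH⁺) ≈ -7 — neutral; leaves from a sulfonium salt (R–SR'₂⁺)
benzoate: pKₐ(C₆H₅COOH) ≈ 4.2
phenoxide (PhO⁻): pKₐ(C₆H₅OH (phenol)) ≈ 10 — resonance into the ring helps, but still a poor LG
ethoxide: pKₐ(CH₃CH₂OH) ≈ 16 — strong base; alkoxides do not leave unassisted
(CH₃)₃CO⁻: pKₐ(t-BuOH) ≈ 18
amide anion (NH₂⁻): pKₐ(NH₃) ≈ 38 — extremely strong base; never a leaving group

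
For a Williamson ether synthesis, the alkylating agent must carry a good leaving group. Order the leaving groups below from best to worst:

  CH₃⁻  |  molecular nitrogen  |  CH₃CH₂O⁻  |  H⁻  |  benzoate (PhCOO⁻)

molecular nitrogen > benzoate (PhCOO⁻) > CH₃CH₂O⁻ > H⁻ > CH₃⁻

Rank by basicity of the departing species: weakest base leaves most easily.
molecular nitrogen: no meaningful conjugate acid; N₂ departs as an exceptionally stable neutral molecule
benzoate (PhCOO⁻): pKₐ(C₆H₅COOH) ≈ 4.2
CH₃CH₂O⁻: pKₐ(CH₃CH₂OH) ≈ 16
H⁻: pKₐ(H₂) ≈ 36
CH₃⁻: pKₐ(CH₄) ≈ 48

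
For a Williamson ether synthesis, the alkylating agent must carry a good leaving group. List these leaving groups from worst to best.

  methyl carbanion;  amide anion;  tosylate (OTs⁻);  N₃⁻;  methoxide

Leaving-group ability tracks the stability of the departed species; conjugate-acid pKₐ is the usual yardstick (lower pKₐ → better LG).
tosylate (OTs⁻): pKₐ(p-CH₃C₆H₄SO₃H (TsOH)) ≈ -2.8 — resonance-delocalised arenesulfonate
N₃⁻: pKₐ(HN₃) ≈ 4.7
methoxide: pKₐ(CH₃OH) ≈ 15.5 — strong base; alkoxides do not leave unassisted
amide anion: pKₐ(NH₃) ≈ 38 — extremely strong base; never a leaving group
methyl carbanion: pKₐ(CH₄) ≈ 48 — unstabilised carbanion; the worst conceivable leaving group
Listed from poorest to best leaving group as asked.

methyl carbanion < amide anion < methoxide < N₃⁻ < tosylate (OTs⁻)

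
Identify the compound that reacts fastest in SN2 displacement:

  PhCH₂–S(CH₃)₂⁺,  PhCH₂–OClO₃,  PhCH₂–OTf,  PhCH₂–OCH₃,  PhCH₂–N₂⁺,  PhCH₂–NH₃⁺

The skeletons are identical, so relative rate is governed entirely by leaving-group ability.
Leaving-group ability tracks the stability of the departed species; conjugate-acid pKₐ is the usual yardstick (lower pKₐ → better LG).
PhCH₂–N₂⁺ loses N₂: no meaningful conjugate acid; N₂ departs as an exceptionally stable neutral molecule
PhCH₂–OTf loses OTf⁻: pKₐ(CF₃SO₃H (triflic acid)) ≈ -14
PhCH₂–OClO₃ loses ClO₄⁻: pKₐ(HClO₄) ≈ -10
PhCH₂–S(CH₃)₂⁺ loses SR'₂: pKₐ(R'₂SH⁺) ≈ -7
PhCH₂–NH₃⁺ loses NH₃: pKₐ(NH₄⁺) ≈ 9.2
PhCH₂–OCH₃ loses CH₃O⁻: pKₐ(CH₃OH) ≈ 15.5

PhCH₂–N₂⁺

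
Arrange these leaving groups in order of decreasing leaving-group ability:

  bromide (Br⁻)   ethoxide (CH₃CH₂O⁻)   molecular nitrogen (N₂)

A good leaving group is a weak base: the lower the pKₐ of its conjugate acid, the more readily it departs.
molecular nitrogen (N₂): no meaningful conjugate acid; N₂ departs as an exceptionally stable neutral molecule
bromide (Br⁻): pKₐ(HBr) ≈ -9 — weak base; good leaving group
ethoxide (CH₃CH₂O⁻): pKₐ(CH₃CH₂OH) ≈ 16 — strong base; alkoxides do not leave unassisted

molecular nitrogen (N₂) > bromide (Br⁻) > ethoxide (CH₃CH₂O⁻)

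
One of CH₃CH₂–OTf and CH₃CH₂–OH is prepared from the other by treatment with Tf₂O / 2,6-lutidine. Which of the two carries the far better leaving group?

CH₃CH₂–OTf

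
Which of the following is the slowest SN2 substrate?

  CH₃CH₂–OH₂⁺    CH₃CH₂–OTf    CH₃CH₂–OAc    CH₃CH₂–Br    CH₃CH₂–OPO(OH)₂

Same R in every case — rank the leaving groups.
A good leaving group is a weak base: the lower the pKₐ of its conjugate acid, the more readily it departs.
CH₃CH₂–OTf loses OTf⁻: pKₐ(CF₃SO₃H (triflic acid)) ≈ -14
CH₃CH₂–Br loses Br⁻: pKₐ(HBr) ≈ -9
CH₃CH₂–OH₂⁺ loses H₂O: pKₐ(H₃O⁺) ≈ -1.7
CH₃CH₂–OPO(OH)₂ loses H₂PO₄⁻: pKₐ(H₃PO₄) ≈ 2.1
CH₃CH₂–OAc loses AcO⁻: pKₐ(CH₃COOH) ≈ 4.8

CH₃CH₂–OAc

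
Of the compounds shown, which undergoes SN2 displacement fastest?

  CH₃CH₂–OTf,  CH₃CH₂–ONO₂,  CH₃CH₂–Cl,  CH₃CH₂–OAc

CH₃CH₂–OTf

With the same alkyl group throughout, only the leaving group differentiates the rates.
Leaving-group ability tracks the stability of the departed species; conjugate-acid pKₐ is the usual yardstick (lower pKₐ → better LG).
CH₃CH₂–OTf loses OTf⁻: pKₐ(CF₃SO₃H (triflic acid)) ≈ -14
CH₃CH₂–Cl loses Cl⁻: pKₐ(HCl) ≈ -7
CH₃CH₂–ONO₂ loses NO₃⁻: pKₐ(HNO₃) ≈ -1.3
CH₃CH₂–OAc loses AcO⁻: pKₐ(CH₃COOH) ≈ 4.8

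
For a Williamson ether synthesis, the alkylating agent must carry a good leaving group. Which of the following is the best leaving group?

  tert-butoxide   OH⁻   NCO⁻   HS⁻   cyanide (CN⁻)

NCO⁻: pKₐ(HOCN) ≈ 3.5
HS⁻: pKₐ(H₂S) ≈ 7
cyanide (CN⁻): pKₐ(HCN) ≈ 9.2
OH⁻: pKₐ(H₂O) ≈ 15.7
tert-butoxide: pKₐ(t-BuOH) ≈ 18

NCO⁻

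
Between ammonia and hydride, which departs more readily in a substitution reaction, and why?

ammonia is the better leaving group.
pKₐ(NH₄⁺) ≈ 9.2 versus pKₐ(H₂) ≈ 36: ammonia is the much weaker base.
Neutral but moderately basic; leaves from R–NH₃⁺.

ammonia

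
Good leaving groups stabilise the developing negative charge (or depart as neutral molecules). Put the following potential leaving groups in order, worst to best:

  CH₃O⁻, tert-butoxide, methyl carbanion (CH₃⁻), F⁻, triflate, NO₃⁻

methyl carbanion (CH₃⁻) < tert-butoxide < CH₃O⁻ < F⁻ < NO₃⁻ < triflate

triflate: pKₐ(CF₃SO₃H (triflic acid)) ≈ -14 — charge spread over three oxygens and a CF₃ group; the premier leaving group in synthesis
NO₃⁻: pKₐ(HNO₃) ≈ -1.3
F⁻: pKₐ(HF) ≈ 3.2
CH₃O⁻: pKₐ(CH₃OH) ≈ 15.5 — strong base; alkoxides do not leave unassisted
tert-butoxide: pKₐ(t-BuOH) ≈ 18
methyl carbanion (CH₃⁻): pKₐ(CH₄) ≈ 48 — unstabilised carbanion; the worst conceivable leaving group
Listed from poorest to best leaving group as asked.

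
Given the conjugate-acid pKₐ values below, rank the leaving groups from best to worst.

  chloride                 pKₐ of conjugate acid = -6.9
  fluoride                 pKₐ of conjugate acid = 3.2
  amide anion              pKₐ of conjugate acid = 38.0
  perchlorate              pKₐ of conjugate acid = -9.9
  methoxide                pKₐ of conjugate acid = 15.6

perchlorate > chloride > fluoride > methoxide > amide anion

Lower conjugate-acid pKₐ ⇒ weaker base ⇒ better leaving group.
Sorting by the given values: perchlorate (-9.9), chloride (-6.9), fluoride (3.2), methoxide (15.6), amide anion (38.0).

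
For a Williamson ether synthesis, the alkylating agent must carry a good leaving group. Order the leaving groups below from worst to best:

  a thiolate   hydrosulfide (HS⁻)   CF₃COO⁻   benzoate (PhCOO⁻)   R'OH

A good leaving group is a weak base: the lower the pKₐ of its conjugate acid, the more readily it departs.
R'OH: pKₐ(R'OH₂⁺) ≈ -2.4 — neutral; leaves from a protonated ether (an oxonium ion, R–O(H)R'⁺)
CF₃COO⁻: pKₐ(CF₃COOH) ≈ 0.2
benzoate (PhCOO⁻): pKₐ(C₆H₅COOH) ≈ 4.2
hydrosulfide (HS⁻): pKₐ(H₂S) ≈ 7 — larger and more polarisable than the oxygen analogue
a thiolate: pKₐ(RSH (a thiol)) ≈ 10.5
The question asks for worst first, so the sequence is read in increasing leaving-group ability.

a thiolate < hydrosulfide (HS⁻) < benzoate (PhCOO⁻) < CF₃COO⁻ < R'OH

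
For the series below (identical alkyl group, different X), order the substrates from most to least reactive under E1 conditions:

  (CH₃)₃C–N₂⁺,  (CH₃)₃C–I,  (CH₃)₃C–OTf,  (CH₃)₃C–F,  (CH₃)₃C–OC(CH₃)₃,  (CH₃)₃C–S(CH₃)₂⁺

(CH₃)₃C–N₂⁺ > (CH₃)₃C–OTf > (CH₃)₃C–I > (CH₃)₃C–S(CH₃)₂⁺ > (CH₃)₃C–F > (CH₃)₃C–OC(CH₃)₃

With the same alkyl group throughout, only the leaving group differentiates the rates.
A good leaving group is a weak base: the lower the pKₐ of its conjugate acid, the more readily it departs.
(CH₃)₃C–N₂⁺ loses N₂: no meaningful conjugate acid; N₂ departs as an exceptionally stable neutral molecule
(CH₃)₃C–OTf loses OTf⁻: pKₐ(CF₃SO₃H (triflic acid)) ≈ -14
(CH₃)₃C–I loses I⁻: pKₐ(HI) ≈ -10
(CH₃)₃C–S(CH₃)₂⁺ loses SR'₂: pKₐ(R'₂SH⁺) ≈ -7
(CH₃)₃C–F loses F⁻: pKₐ(HF) ≈ 3.2
(CH₃)₃C–OC(CH₃)₃ loses (CH₃)₃CO⁻: pKₐ(t-BuOH) ≈ 18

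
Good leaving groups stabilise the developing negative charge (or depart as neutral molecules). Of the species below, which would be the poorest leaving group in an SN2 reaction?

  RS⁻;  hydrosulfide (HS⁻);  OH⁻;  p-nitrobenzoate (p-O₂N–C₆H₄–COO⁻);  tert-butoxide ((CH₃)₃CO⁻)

Leaving-group ability tracks the stability of the departed species; conjugate-acid pKₐ is the usual yardstick (lower pKₐ → better LG).
p-nitrobenzoate (p-O₂N–C₆H₄–COO⁻): pKₐ(p-nitrobenzoic acid) ≈ 3.4
hydrosulfide (HS⁻): pKₐ(H₂S) ≈ 7
RS⁻: pKₐ(RSH (a thiol)) ≈ 10.5
OH⁻: pKₐ(H₂O) ≈ 15.7
tert-butoxide ((CH₃)₃CO⁻): pKₐ(t-BuOH) ≈ 18

tert-butoxide ((CH₃)₃CO⁻)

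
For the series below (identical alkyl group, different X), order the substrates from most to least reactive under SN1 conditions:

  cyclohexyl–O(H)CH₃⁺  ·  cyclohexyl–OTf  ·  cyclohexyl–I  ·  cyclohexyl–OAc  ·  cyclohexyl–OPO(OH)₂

The skeletons are identical, so relative rate is governed entirely by leaving-group ability.
Leaving-group ability tracks the stability of the departed species; conjugate-acid pKₐ is the usual yardstick (lower pKₐ → better LG).
cyclohexyl–OTf loses OTf⁻: pKₐ(CF₃SO₃H (triflic acid)) ≈ -14
cyclohexyl–I loses I⁻: pKₐ(HI) ≈ -10
cyclohexyl–O(H)CH₃⁺ loses R'OH: pKₐ(R'OH₂⁺) ≈ -2.4
cyclohexyl–OPO(OH)₂ loses H₂PO₄⁻: pKₐ(H₃PO₄) ≈ 2.1
cyclohexyl–OAc loses AcO⁻: pKₐ(CH₃COOH) ≈ 4.8

cyclohexyl–OTf > cyclohexyl–I > cyclohexyl–O(H)CH₃⁺ > cyclohexyl–OPO(OH)₂ > cyclohexyl–OAc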